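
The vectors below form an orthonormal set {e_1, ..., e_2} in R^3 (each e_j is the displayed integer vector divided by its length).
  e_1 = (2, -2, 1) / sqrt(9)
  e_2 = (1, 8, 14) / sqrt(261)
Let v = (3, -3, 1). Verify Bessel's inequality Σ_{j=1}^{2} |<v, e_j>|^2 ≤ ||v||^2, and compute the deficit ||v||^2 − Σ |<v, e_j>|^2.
Σ |<v, e_j>|^2 = 550/29; ||v||^2 = 19; deficit = 1/29

Write each e_j = u_j / sqrt(<u_j, u_j>) where u_j is the displayed integer vector. Then <v, e_j> = <v, u_j> / sqrt(<u_j, u_j>), so |<v, e_j>|^2 = <v, u_j>^2 / <u_j, u_j>.
Coefficients: <v, e_1> = 13/sqrt(9), <v, e_2> = -7/sqrt(261).
Square and sum: Σ |<v, e_j>|^2 = 550/29.
Compute ||v||^2 = v·v = 19.
Deficit = 19 − 550/29 = 1/29 ≥ 0, confirming Bessel's inequality. (The deficit equals ||v − Σ <v,e_j> e_j||^2, the squared distance from v to span{e_j}.)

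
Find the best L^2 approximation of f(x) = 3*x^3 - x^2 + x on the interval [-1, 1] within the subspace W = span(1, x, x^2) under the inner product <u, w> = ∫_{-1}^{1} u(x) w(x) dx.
g(x) = -x^2 + 14*x/5

The best approximation g ∈ W is the orthogonal projection of f onto W. Writing g = a_0 + a_1 x + a_2 x^2, the coefficients solve the normal equations G · a = b where
  G_{ij} = <φ_i, φ_j> and b_i = <f, φ_i>, with φ_0 = 1, φ_1 = x, φ_2 = x^2.
G =
  [2, 0, 2/3]
  [0, 2/3, 0]
  [2/3, 0, 2/5],
b = (-2/3, 28/15, -2/5).
Solving gives a_0 = 0, a_1 = 14/5, a_2 = -1, so
  g(x) = -x^2 + 14*x/5.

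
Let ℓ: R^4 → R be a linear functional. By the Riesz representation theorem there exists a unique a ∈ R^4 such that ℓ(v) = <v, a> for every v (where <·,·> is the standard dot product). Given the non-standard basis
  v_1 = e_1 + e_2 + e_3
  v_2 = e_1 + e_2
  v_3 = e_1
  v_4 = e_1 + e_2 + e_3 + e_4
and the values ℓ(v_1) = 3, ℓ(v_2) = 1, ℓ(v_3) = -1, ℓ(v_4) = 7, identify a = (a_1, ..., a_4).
a = (-1, 2, 2, 4)

Write a = (a_1, ..., a_4) in the standard basis. For each basis vector v_i, ℓ(v_i) = <v_i, a> is a linear equation in the a_j's. Collect the n equations into a matrix system V a = ℓ, where row i of V is v_i (expressed in the standard basis). Since V is invertible (lower-triangular with 1s on the diagonal, up to permutation), solve by back-substitution:
  V =
[[1, 1, 1, 0],
 [1, 1, 0, 0],
 [1, 0, 0, 0],
 [1, 1, 1, 1]]
  V a = (3, 1, -1, 7)
Solving gives a = (-1, 2, 2, 4).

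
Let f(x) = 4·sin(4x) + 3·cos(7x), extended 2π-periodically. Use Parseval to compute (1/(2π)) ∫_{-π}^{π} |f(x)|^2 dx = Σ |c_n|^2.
Σ |c_n|^2 = 25/2

Expand |f|^2 and use orthogonality of {sin(nx), cos(mx)} on [-π, π]:
  ∫_{-π}^{π} sin(nx)^2 dx = π, ∫ cos(mx)^2 dx = π, and cross terms integrate to 0.
So ∫_{-π}^{π} f(x)^2 dx = 4^2 · π + 3^2 · π = (16 + 9)π.
Divide by 2π: (16 + 9)/2 = 25/2.
By Parseval, this equals Σ |c_n|^2.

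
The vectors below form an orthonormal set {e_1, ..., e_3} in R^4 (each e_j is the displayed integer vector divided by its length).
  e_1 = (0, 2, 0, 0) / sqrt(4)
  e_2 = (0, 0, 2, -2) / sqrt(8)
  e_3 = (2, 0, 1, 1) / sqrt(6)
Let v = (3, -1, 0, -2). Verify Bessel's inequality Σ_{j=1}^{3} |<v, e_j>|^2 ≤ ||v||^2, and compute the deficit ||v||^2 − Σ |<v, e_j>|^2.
Σ |<v, e_j>|^2 = 17/3; ||v||^2 = 14; deficit = 25/3

Write each e_j = u_j / sqrt(<u_j, u_j>) where u_j is the displayed integer vector. Then <v, e_j> = <v, u_j> / sqrt(<u_j, u_j>), so |<v, e_j>|^2 = <v, u_j>^2 / <u_j, u_j>.
Coefficients: <v, e_1> = -2/sqrt(4), <v, e_2> = 4/sqrt(8), <v, e_3> = 4/sqrt(6).
Square and sum: Σ |<v, e_j>|^2 = 17/3.
Compute ||v||^2 = v·v = 14.
Deficit = 14 − 17/3 = 25/3 ≥ 0, confirming Bessel's inequality. (The deficit equals ||v − Σ <v,e_j> e_j||^2, the squared distance from v to span{e_j}.)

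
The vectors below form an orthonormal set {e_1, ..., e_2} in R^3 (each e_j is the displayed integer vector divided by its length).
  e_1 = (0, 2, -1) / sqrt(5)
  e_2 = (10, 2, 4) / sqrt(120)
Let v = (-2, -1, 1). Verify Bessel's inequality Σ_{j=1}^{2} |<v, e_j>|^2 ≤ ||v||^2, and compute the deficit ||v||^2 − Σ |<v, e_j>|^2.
Σ |<v, e_j>|^2 = 9/2; ||v||^2 = 6; deficit = 3/2

Write each e_j = u_j / sqrt(<u_j, u_j>) where u_j is the displayed integer vector. Then <v, e_j> = <v, u_j> / sqrt(<u_j, u_j>), so |<v, e_j>|^2 = <v, u_j>^2 / <u_j, u_j>.
Coefficients: <v, e_1> = -3/sqrt(5), <v, e_2> = -18/sqrt(120).
Square and sum: Σ |<v, e_j>|^2 = 9/2.
Compute ||v||^2 = v·v = 6.
Deficit = 6 − 9/2 = 3/2 ≥ 0, confirming Bessel's inequality. (The deficit equals ||v − Σ <v,e_j> e_j||^2, the squared distance from v to span{e_j}.)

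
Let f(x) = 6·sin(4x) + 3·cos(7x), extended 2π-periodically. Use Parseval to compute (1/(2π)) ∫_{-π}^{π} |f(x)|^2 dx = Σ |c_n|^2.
Σ |c_n|^2 = 45/2

Expand |f|^2 and use orthogonality of {sin(nx), cos(mx)} on [-π, π]:
  ∫_{-π}^{π} sin(nx)^2 dx = π, ∫ cos(mx)^2 dx = π, and cross terms integrate to 0.
So ∫_{-π}^{π} f(x)^2 dx = 6^2 · π + 3^2 · π = (36 + 9)π.
Divide by 2π: (36 + 9)/2 = 45/2.
By Parseval, this equals Σ |c_n|^2.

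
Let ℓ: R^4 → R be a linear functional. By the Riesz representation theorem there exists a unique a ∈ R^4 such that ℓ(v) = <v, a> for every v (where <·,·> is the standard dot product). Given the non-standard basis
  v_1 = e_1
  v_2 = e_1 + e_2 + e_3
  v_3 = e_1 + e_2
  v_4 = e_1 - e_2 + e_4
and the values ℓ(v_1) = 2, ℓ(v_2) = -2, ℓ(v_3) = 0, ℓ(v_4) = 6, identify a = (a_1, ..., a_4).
a = (2, -2, -2, 2)

Write a = (a_1, ..., a_4) in the standard basis. For each basis vector v_i, ℓ(v_i) = <v_i, a> is a linear equation in the a_j's. Collect the n equations into a matrix system V a = ℓ, where row i of V is v_i (expressed in the standard basis). Since V is invertible (lower-triangular with 1s on the diagonal, up to permutation), solve by back-substitution:
  V =
[[1, 0, 0, 0],
 [1, 1, 1, 0],
 [1, 1, 0, 0],
 [1, -1, 0, 1]]
  V a = (2, -2, 0, 6)
Solving gives a = (2, -2, -2, 2).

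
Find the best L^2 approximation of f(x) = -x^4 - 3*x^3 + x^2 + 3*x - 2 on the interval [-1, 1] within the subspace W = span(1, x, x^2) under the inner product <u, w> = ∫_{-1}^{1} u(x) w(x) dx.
g(x) = x^2/7 + 6*x/5 - 67/35

The best approximation g ∈ W is the orthogonal projection of f onto W. Writing g = a_0 + a_1 x + a_2 x^2, the coefficients solve the normal equations G · a = b where
  G_{ij} = <φ_i, φ_j> and b_i = <f, φ_i>, with φ_0 = 1, φ_1 = x, φ_2 = x^2.
G =
  [2, 0, 2/3]
  [0, 2/3, 0]
  [2/3, 0, 2/5],
b = (-56/15, 4/5, -128/105).
Solving gives a_0 = -67/35, a_1 = 6/5, a_2 = 1/7, so
  g(x) = x^2/7 + 6*x/5 - 67/35.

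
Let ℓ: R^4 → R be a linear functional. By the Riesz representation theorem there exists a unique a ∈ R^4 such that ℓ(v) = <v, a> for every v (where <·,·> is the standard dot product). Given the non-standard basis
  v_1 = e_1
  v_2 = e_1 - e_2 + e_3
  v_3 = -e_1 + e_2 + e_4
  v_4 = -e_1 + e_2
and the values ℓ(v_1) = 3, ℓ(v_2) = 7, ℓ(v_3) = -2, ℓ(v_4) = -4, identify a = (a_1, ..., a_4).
a = (3, -1, 3, 2)

Write a = (a_1, ..., a_4) in the standard basis. For each basis vector v_i, ℓ(v_i) = <v_i, a> is a linear equation in the a_j's. Collect the n equations into a matrix system V a = ℓ, where row i of V is v_i (expressed in the standard basis). Since V is invertible (lower-triangular with 1s on the diagonal, up to permutation), solve by back-substitution:
  V =
[[1, 0, 0, 0],
 [1, -1, 1, 0],
 [-1, 1, 0, 1],
 [-1, 1, 0, 0]]
  V a = (3, 7, -2, -4)
Solving gives a = (3, -1, 3, 2).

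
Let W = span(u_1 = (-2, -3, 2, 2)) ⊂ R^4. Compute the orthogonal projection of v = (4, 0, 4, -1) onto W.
proj_W(v) = (4/21, 2/7, -4/21, -4/21)

Set up U = [u_1 | ... | u_1] ∈ R^(4×1). The projector onto W = col(U) is P = U (U^T U)^(-1) U^T.
Compute U^T U =
  [21],
and U^T v = (-2).
Solve U^T U · c = U^T v for the coefficients: c = (-2/21). The projection is proj_W(v) = U c.
Check: (v - proj_W(v)) · u_1 = 0  (should be 0).
Result: proj_W(v) = (4/21, 2/7, -4/21, -4/21).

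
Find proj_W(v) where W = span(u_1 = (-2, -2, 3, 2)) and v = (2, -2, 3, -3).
proj_W(v) = (-2/7, -2/7, 3/7, 2/7)

Set up U = [u_1 | ... | u_1] ∈ R^(4×1). The projector onto W = col(U) is P = U (U^T U)^(-1) U^T.
Compute U^T U =
  [21],
and U^T v = (3).
Solve U^T U · c = U^T v for the coefficients: c = (1/7). The projection is proj_W(v) = U c.
Check: (v - proj_W(v)) · u_1 = 0  (should be 0).
Result: proj_W(v) = (-2/7, -2/7, 3/7, 2/7).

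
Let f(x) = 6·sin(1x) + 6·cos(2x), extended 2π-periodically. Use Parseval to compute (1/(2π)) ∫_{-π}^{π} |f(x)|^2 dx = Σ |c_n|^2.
Σ |c_n|^2 = 36

Expand |f|^2 and use orthogonality of {sin(nx), cos(mx)} on [-π, π]:
  ∫_{-π}^{π} sin(nx)^2 dx = π, ∫ cos(mx)^2 dx = π, and cross terms integrate to 0.
So ∫_{-π}^{π} f(x)^2 dx = 6^2 · π + 6^2 · π = (36 + 36)π.
Divide by 2π: (36 + 36)/2 = 36.
By Parseval, this equals Σ |c_n|^2.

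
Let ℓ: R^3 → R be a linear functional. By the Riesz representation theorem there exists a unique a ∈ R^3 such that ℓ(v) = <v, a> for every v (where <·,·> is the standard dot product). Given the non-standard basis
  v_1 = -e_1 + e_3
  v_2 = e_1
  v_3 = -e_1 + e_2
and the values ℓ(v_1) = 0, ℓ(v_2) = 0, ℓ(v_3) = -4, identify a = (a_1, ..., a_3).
a = (0, -4, 0)

Write a = (a_1, ..., a_3) in the standard basis. For each basis vector v_i, ℓ(v_i) = <v_i, a> is a linear equation in the a_j's. Collect the n equations into a matrix system V a = ℓ, where row i of V is v_i (expressed in the standard basis). Since V is invertible (lower-triangular with 1s on the diagonal, up to permutation), solve by back-substitution:
  V =
[[-1, 0, 1],
 [1, 0, 0],
 [-1, 1, 0]]
  V a = (0, 0, -4)
Solving gives a = (0, -4, 0).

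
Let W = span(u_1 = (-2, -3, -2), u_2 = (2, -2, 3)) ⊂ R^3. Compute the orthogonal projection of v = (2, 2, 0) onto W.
proj_W(v) = (20/21, 590/273, 220/273)

Set up U = [u_1 | ... | u_2] ∈ R^(3×2). The projector onto W = col(U) is P = U (U^T U)^(-1) U^T.
Compute U^T U =
  [17, -4]
  [-4, 17],
and U^T v = (-10, 0).
Solve U^T U · c = U^T v for the coefficients: c = (-170/273, -40/273). The projection is proj_W(v) = U c.
Check: (v - proj_W(v)) · u_1 = 0  (should be 0).
Check: (v - proj_W(v)) · u_2 = 0  (should be 0).
Result: proj_W(v) = (20/21, 590/273, 220/273).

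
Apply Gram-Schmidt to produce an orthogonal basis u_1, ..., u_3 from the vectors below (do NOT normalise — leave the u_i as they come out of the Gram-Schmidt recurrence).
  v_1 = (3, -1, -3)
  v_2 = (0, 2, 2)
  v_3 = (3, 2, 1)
Orthogonal basis:
  u_1 = (3, -1, -3)
  u_2 = (24/19, 30/19, 14/19)
  u_3 = (3/11, -9/22, 9/22)

Apply the Gram-Schmidt recurrence
  u_1 = v_1
  u_i = v_i − Σ_{j<i} ((v_i · u_j) / (u_j · u_j)) · u_j.

Step by step this gives:
  u_1 = (3, -1, -3)
  u_2 = (24/19, 30/19, 14/19)
  u_3 = (3/11, -9/22, 9/22)

Orthogonality check:
  u_2 · u_1 = 0 (should be 0)
  u_3 · u_1 = 0 (should be 0)
  u_3 · u_2 = 0 (should be 0)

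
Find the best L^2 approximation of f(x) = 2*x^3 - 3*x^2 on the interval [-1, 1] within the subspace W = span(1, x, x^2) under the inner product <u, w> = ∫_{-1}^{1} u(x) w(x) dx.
g(x) = -3*x^2 + 6*x/5

The best approximation g ∈ W is the orthogonal projection of f onto W. Writing g = a_0 + a_1 x + a_2 x^2, the coefficients solve the normal equations G · a = b where
  G_{ij} = <φ_i, φ_j> and b_i = <f, φ_i>, with φ_0 = 1, φ_1 = x, φ_2 = x^2.
G =
  [2, 0, 2/3]
  [0, 2/3, 0]
  [2/3, 0, 2/5],
b = (-2, 4/5, -6/5).
Solving gives a_0 = 0, a_1 = 6/5, a_2 = -3, so
  g(x) = -3*x^2 + 6*x/5.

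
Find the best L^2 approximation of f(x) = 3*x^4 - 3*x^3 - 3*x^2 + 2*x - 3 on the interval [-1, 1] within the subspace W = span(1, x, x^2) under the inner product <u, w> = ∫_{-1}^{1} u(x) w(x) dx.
g(x) = -3*x^2/7 + x/5 - 114/35

The best approximation g ∈ W is the orthogonal projection of f onto W. Writing g = a_0 + a_1 x + a_2 x^2, the coefficients solve the normal equations G · a = b where
  G_{ij} = <φ_i, φ_j> and b_i = <f, φ_i>, with φ_0 = 1, φ_1 = x, φ_2 = x^2.
G =
  [2, 0, 2/3]
  [0, 2/3, 0]
  [2/3, 0, 2/5],
b = (-34/5, 2/15, -82/35).
Solving gives a_0 = -114/35, a_1 = 1/5, a_2 = -3/7, so
  g(x) = -3*x^2/7 + x/5 - 114/35.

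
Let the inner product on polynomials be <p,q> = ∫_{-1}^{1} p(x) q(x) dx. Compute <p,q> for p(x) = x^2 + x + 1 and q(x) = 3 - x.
<p,q> = 22/3

Expand the product: p(x)·q(x) = -x^3 + 2*x^2 + 2*x + 3.
∫_{-1}^{1} of each monomial x^k gives [2/(k+1) if k even, 0 if k odd]. Integrating term-by-term (or equivalently evaluating the antiderivative F(x) = -x^4/4 + 2*x^3/3 + x^2 + 3*x at the endpoints):
  F(1) − F(−1) = 53/12 − (-35/12) = 22/3.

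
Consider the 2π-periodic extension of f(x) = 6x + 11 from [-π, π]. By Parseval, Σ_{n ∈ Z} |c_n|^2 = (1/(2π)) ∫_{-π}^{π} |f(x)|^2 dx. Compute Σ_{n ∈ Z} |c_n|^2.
Σ |c_n|^2 = 12π^2 + 121

Expand and integrate term by term over [-π, π]:
  ∫ (6x)^2 dx = 36·(2π^3/3); ∫ 2·6·(11)·x dx = 0 (odd integrand); ∫ 11^2 dx = 121·2π.
So (1/(2π)) ∫_{-π}^{π} (6x + 11)^2 dx = 36π^2/3 + 121 = 12π^2 + 121.
Parseval ⇒ Σ |c_n|^2 = 12π^2 + 121.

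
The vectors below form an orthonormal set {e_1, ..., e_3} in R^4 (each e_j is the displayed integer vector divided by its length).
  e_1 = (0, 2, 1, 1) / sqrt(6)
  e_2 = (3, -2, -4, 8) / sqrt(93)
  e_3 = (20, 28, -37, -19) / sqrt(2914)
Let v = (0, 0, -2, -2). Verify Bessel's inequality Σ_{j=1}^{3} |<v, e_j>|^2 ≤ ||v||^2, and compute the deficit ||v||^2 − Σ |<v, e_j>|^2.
Σ |<v, e_j>|^2 = 360/47; ||v||^2 = 8; deficit = 16/47

Write each e_j = u_j / sqrt(<u_j, u_j>) where u_j is the displayed integer vector. Then <v, e_j> = <v, u_j> / sqrt(<u_j, u_j>), so |<v, e_j>|^2 = <v, u_j>^2 / <u_j, u_j>.
Coefficients: <v, e_1> = -4/sqrt(6), <v, e_2> = -8/sqrt(93), <v, e_3> = 112/sqrt(2914).
Square and sum: Σ |<v, e_j>|^2 = 360/47.
Compute ||v||^2 = v·v = 8.
Deficit = 8 − 360/47 = 16/47 ≥ 0, confirming Bessel's inequality. (The deficit equals ||v − Σ <v,e_j> e_j||^2, the squared distance from v to span{e_j}.)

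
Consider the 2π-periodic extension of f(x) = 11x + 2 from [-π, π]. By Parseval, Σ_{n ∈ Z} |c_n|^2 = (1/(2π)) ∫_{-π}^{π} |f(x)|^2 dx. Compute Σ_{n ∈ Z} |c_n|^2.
Σ |c_n|^2 = 121π^2/3 + 4

Expand and integrate term by term over [-π, π]:
  ∫ (11x)^2 dx = 121·(2π^3/3); ∫ 2·11·(2)·x dx = 0 (odd integrand); ∫ 2^2 dx = 4·2π.
So (1/(2π)) ∫_{-π}^{π} (11x + 2)^2 dx = 121π^2/3 + 4 = 121π^2/3 + 4.
Parseval ⇒ Σ |c_n|^2 = 121π^2/3 + 4.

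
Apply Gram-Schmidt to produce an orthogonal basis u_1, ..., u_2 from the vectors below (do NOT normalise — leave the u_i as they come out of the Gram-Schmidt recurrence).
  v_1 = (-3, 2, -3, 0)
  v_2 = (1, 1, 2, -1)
Orthogonal basis:
  u_1 = (-3, 2, -3, 0)
  u_2 = (1/22, 18/11, 23/22, -1)

Apply the Gram-Schmidt recurrence
  u_1 = v_1
  u_i = v_i − Σ_{j<i} ((v_i · u_j) / (u_j · u_j)) · u_j.

Step by step this gives:
  u_1 = (-3, 2, -3, 0)
  u_2 = (1/22, 18/11, 23/22, -1)

Orthogonality check:
  u_2 · u_1 = 0 (should be 0)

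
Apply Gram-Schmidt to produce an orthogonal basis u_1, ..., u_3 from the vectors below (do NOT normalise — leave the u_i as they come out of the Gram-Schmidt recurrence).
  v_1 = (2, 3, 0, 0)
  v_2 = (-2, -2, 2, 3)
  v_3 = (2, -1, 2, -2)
Orthogonal basis:
  u_1 = (2, 3, 0, 0)
  u_2 = (-6/13, 4/13, 2, 3)
  u_3 = (300/173, -200/173, 430/173, -220/173)

Apply the Gram-Schmidt recurrence
  u_1 = v_1
  u_i = v_i − Σ_{j<i} ((v_i · u_j) / (u_j · u_j)) · u_j.

Step by step this gives:
  u_1 = (2, 3, 0, 0)
  u_2 = (-6/13, 4/13, 2, 3)
  u_3 = (300/173, -200/173, 430/173, -220/173)

Orthogonality check:
  u_2 · u_1 = 0 (should be 0)
  u_3 · u_1 = 0 (should be 0)
  u_3 · u_2 = 0 (should be 0)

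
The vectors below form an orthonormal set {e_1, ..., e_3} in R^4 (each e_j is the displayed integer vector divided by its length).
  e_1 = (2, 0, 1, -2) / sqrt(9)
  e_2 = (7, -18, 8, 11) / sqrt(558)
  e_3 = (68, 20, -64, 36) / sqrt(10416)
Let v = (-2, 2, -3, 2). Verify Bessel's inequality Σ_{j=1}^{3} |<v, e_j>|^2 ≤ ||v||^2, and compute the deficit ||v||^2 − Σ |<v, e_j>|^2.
Σ |<v, e_j>|^2 = 21; ||v||^2 = 21; deficit = 0

Write each e_j = u_j / sqrt(<u_j, u_j>) where u_j is the displayed integer vector. Then <v, e_j> = <v, u_j> / sqrt(<u_j, u_j>), so |<v, e_j>|^2 = <v, u_j>^2 / <u_j, u_j>.
Coefficients: <v, e_1> = -11/sqrt(9), <v, e_2> = -52/sqrt(558), <v, e_3> = 168/sqrt(10416).
Square and sum: Σ |<v, e_j>|^2 = 21.
Compute ||v||^2 = v·v = 21.
Deficit = 21 − 21 = 0 ≥ 0, confirming Bessel's inequality. (The deficit equals ||v − Σ <v,e_j> e_j||^2, the squared distance from v to span{e_j}.)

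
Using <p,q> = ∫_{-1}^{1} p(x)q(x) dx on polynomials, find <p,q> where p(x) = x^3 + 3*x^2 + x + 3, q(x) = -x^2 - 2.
<p,q> = -96/5

Expand the product: p(x)·q(x) = -x^5 - 3*x^4 - 3*x^3 - 9*x^2 - 2*x - 6.
∫_{-1}^{1} of each monomial x^k gives [2/(k+1) if k even, 0 if k odd]. Integrating term-by-term (or equivalently evaluating the antiderivative F(x) = -x^6/6 - 3*x^5/5 - 3*x^4/4 - 3*x^3 - x^2 - 6*x at the endpoints):
  F(1) − F(−1) = -691/60 − (461/60) = -96/5.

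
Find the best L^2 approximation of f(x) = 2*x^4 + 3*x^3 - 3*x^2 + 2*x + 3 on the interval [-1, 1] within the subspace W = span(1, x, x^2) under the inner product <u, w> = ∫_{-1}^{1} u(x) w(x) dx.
g(x) = -9*x^2/7 + 19*x/5 + 99/35

The best approximation g ∈ W is the orthogonal projection of f onto W. Writing g = a_0 + a_1 x + a_2 x^2, the coefficients solve the normal equations G · a = b where
  G_{ij} = <φ_i, φ_j> and b_i = <f, φ_i>, with φ_0 = 1, φ_1 = x, φ_2 = x^2.
G =
  [2, 0, 2/3]
  [0, 2/3, 0]
  [2/3, 0, 2/5],
b = (24/5, 38/15, 48/35).
Solving gives a_0 = 99/35, a_1 = 19/5, a_2 = -9/7, so
  g(x) = -9*x^2/7 + 19*x/5 + 99/35.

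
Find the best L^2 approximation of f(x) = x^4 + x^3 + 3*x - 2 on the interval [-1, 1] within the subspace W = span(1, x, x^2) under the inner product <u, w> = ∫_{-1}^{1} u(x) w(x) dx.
g(x) = 6*x^2/7 + 18*x/5 - 73/35

The best approximation g ∈ W is the orthogonal projection of f onto W. Writing g = a_0 + a_1 x + a_2 x^2, the coefficients solve the normal equations G · a = b where
  G_{ij} = <φ_i, φ_j> and b_i = <f, φ_i>, with φ_0 = 1, φ_1 = x, φ_2 = x^2.
G =
  [2, 0, 2/3]
  [0, 2/3, 0]
  [2/3, 0, 2/5],
b = (-18/5, 12/5, -22/21).
Solving gives a_0 = -73/35, a_1 = 18/5, a_2 = 6/7, so
  g(x) = 6*x^2/7 + 18*x/5 - 73/35.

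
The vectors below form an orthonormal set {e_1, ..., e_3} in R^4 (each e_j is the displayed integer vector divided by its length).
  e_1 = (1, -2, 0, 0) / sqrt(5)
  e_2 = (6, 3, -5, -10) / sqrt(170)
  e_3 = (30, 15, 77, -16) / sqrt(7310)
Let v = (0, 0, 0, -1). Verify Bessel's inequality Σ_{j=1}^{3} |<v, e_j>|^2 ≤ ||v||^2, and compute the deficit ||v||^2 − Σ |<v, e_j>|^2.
Σ |<v, e_j>|^2 = 134/215; ||v||^2 = 1; deficit = 81/215

Write each e_j = u_j / sqrt(<u_j, u_j>) where u_j is the displayed integer vector. Then <v, e_j> = <v, u_j> / sqrt(<u_j, u_j>), so |<v, e_j>|^2 = <v, u_j>^2 / <u_j, u_j>.
Coefficients: <v, e_1> = 0/sqrt(5), <v, e_2> = 10/sqrt(170), <v, e_3> = 16/sqrt(7310).
Square and sum: Σ |<v, e_j>|^2 = 134/215.
Compute ||v||^2 = v·v = 1.
Deficit = 1 − 134/215 = 81/215 ≥ 0, confirming Bessel's inequality. (The deficit equals ||v − Σ <v,e_j> e_j||^2, the squared distance from v to span{e_j}.)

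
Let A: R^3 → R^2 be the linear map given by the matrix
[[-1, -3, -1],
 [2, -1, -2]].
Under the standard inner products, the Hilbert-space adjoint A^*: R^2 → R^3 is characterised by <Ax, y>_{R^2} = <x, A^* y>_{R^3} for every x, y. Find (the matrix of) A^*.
A^* = A^T =
[[-1, 2],
 [-3, -1],
 [-1, -2]]

For real matrices with standard dot products, the defining identity <Ax, y> = <x, A^* y> gives (Ax)^T y = x^T (A^*) y, i.e. x^T A^T y = x^T (A^*) y. Since this holds for all x, y, we must have A^* = A^T. Therefore
A^* =
[[-1, 2],
 [-3, -1],
 [-1, -2]].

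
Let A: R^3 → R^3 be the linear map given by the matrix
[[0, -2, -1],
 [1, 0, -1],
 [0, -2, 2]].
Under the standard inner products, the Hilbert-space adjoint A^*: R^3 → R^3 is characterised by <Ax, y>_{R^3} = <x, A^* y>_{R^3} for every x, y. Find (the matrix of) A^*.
A^* = A^T =
[[0, 1, 0],
 [-2, 0, -2],
 [-1, -1, 2]]

For real matrices with standard dot products, the defining identity <Ax, y> = <x, A^* y> gives (Ax)^T y = x^T (A^*) y, i.e. x^T A^T y = x^T (A^*) y. Since this holds for all x, y, we must have A^* = A^T. Therefore
A^* =
[[0, 1, 0],
 [-2, 0, -2],
 [-1, -1, 2]].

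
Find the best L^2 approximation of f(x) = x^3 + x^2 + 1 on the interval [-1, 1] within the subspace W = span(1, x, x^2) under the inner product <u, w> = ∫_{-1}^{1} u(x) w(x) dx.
g(x) = x^2 + 3*x/5 + 1

The best approximation g ∈ W is the orthogonal projection of f onto W. Writing g = a_0 + a_1 x + a_2 x^2, the coefficients solve the normal equations G · a = b where
  G_{ij} = <φ_i, φ_j> and b_i = <f, φ_i>, with φ_0 = 1, φ_1 = x, φ_2 = x^2.
G =
  [2, 0, 2/3]
  [0, 2/3, 0]
  [2/3, 0, 2/5],
b = (8/3, 2/5, 16/15).
Solving gives a_0 = 1, a_1 = 3/5, a_2 = 1, so
  g(x) = x^2 + 3*x/5 + 1.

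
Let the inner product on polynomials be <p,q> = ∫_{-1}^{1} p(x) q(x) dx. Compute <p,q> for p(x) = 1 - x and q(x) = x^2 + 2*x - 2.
<p,q> = -14/3

Expand the product: p(x)·q(x) = -x^3 - x^2 + 4*x - 2.
∫_{-1}^{1} of each monomial x^k gives [2/(k+1) if k even, 0 if k odd]. Integrating term-by-term (or equivalently evaluating the antiderivative F(x) = -x^4/4 - x^3/3 + 2*x^2 - 2*x at the endpoints):
  F(1) − F(−1) = -7/12 − (49/12) = -14/3.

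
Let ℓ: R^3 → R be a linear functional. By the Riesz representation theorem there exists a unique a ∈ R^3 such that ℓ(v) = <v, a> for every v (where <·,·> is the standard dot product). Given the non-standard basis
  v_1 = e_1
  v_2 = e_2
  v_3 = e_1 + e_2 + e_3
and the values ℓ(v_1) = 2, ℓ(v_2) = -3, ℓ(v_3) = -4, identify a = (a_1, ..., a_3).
a = (2, -3, -3)

Write a = (a_1, ..., a_3) in the standard basis. For each basis vector v_i, ℓ(v_i) = <v_i, a> is a linear equation in the a_j's. Collect the n equations into a matrix system V a = ℓ, where row i of V is v_i (expressed in the standard basis). Since V is invertible (lower-triangular with 1s on the diagonal, up to permutation), solve by back-substitution:
  V =
[[1, 0, 0],
 [0, 1, 0],
 [1, 1, 1]]
  V a = (2, -3, -4)
Solving gives a = (2, -3, -3).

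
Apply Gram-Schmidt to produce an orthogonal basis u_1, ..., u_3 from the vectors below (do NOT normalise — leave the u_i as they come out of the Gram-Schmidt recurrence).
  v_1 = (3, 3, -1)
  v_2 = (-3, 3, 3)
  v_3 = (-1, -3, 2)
Orthogonal basis:
  u_1 = (3, 3, -1)
  u_2 = (-48/19, 66/19, 54/19)
  u_3 = (1, -1/2, 3/2)

Apply the Gram-Schmidt recurrence
  u_1 = v_1
  u_i = v_i − Σ_{j<i} ((v_i · u_j) / (u_j · u_j)) · u_j.

Step by step this gives:
  u_1 = (3, 3, -1)
  u_2 = (-48/19, 66/19, 54/19)
  u_3 = (1, -1/2, 3/2)

Orthogonality check:
  u_2 · u_1 = 0 (should be 0)
  u_3 · u_1 = 0 (should be 0)
  u_3 · u_2 = 0 (should be 0)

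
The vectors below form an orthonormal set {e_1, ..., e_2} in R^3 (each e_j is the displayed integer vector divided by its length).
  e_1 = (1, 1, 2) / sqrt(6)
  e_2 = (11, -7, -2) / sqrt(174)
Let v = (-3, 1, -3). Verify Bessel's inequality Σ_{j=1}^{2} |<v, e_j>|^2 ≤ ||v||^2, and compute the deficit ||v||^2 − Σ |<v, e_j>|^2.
Σ |<v, e_j>|^2 = 502/29; ||v||^2 = 19; deficit = 49/29

Write each e_j = u_j / sqrt(<u_j, u_j>) where u_j is the displayed integer vector. Then <v, e_j> = <v, u_j> / sqrt(<u_j, u_j>), so |<v, e_j>|^2 = <v, u_j>^2 / <u_j, u_j>.
Coefficients: <v, e_1> = -8/sqrt(6), <v, e_2> = -34/sqrt(174).
Square and sum: Σ |<v, e_j>|^2 = 502/29.
Compute ||v||^2 = v·v = 19.
Deficit = 19 − 502/29 = 49/29 ≥ 0, confirming Bessel's inequality. (The deficit equals ||v − Σ <v,e_j> e_j||^2, the squared distance from v to span{e_j}.)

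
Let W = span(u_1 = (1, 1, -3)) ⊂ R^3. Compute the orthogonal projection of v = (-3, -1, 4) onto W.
proj_W(v) = (-16/11, -16/11, 48/11)

Set up U = [u_1 | ... | u_1] ∈ R^(3×1). The projector onto W = col(U) is P = U (U^T U)^(-1) U^T.
Compute U^T U =
  [11],
and U^T v = (-16).
Solve U^T U · c = U^T v for the coefficients: c = (-16/11). The projection is proj_W(v) = U c.
Check: (v - proj_W(v)) · u_1 = 0  (should be 0).
Result: proj_W(v) = (-16/11, -16/11, 48/11).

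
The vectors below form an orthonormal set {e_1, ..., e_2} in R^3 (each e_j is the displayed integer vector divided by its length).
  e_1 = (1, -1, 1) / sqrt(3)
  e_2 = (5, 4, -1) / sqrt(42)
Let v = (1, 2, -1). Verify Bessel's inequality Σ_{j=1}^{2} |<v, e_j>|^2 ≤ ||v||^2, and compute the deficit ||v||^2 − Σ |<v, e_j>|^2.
Σ |<v, e_j>|^2 = 6; ||v||^2 = 6; deficit = 0

Write each e_j = u_j / sqrt(<u_j, u_j>) where u_j is the displayed integer vector. Then <v, e_j> = <v, u_j> / sqrt(<u_j, u_j>), so |<v, e_j>|^2 = <v, u_j>^2 / <u_j, u_j>.
Coefficients: <v, e_1> = -2/sqrt(3), <v, e_2> = 14/sqrt(42).
Square and sum: Σ |<v, e_j>|^2 = 6.
Compute ||v||^2 = v·v = 6.
Deficit = 6 − 6 = 0 ≥ 0, confirming Bessel's inequality. (The deficit equals ||v − Σ <v,e_j> e_j||^2, the squared distance from v to span{e_j}.)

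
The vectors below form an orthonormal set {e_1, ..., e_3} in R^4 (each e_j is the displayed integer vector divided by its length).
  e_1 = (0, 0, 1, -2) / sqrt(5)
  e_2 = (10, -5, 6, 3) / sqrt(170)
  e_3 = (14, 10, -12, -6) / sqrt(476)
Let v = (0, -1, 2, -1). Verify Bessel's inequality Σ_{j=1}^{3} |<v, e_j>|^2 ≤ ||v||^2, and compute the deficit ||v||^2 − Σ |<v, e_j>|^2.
Σ |<v, e_j>|^2 = 6; ||v||^2 = 6; deficit = 0

Write each e_j = u_j / sqrt(<u_j, u_j>) where u_j is the displayed integer vector. Then <v, e_j> = <v, u_j> / sqrt(<u_j, u_j>), so |<v, e_j>|^2 = <v, u_j>^2 / <u_j, u_j>.
Coefficients: <v, e_1> = 4/sqrt(5), <v, e_2> = 14/sqrt(170), <v, e_3> = -28/sqrt(476).
Square and sum: Σ |<v, e_j>|^2 = 6.
Compute ||v||^2 = v·v = 6.
Deficit = 6 − 6 = 0 ≥ 0, confirming Bessel's inequality. (The deficit equals ||v − Σ <v,e_j> e_j||^2, the squared distance from v to span{e_j}.)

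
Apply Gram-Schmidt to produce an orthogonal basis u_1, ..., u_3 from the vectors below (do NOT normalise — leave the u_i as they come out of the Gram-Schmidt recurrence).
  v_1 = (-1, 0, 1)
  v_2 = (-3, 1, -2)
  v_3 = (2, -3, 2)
Orthogonal basis:
  u_1 = (-1, 0, 1)
  u_2 = (-5/2, 1, -5/2)
  u_3 = (-11/27, -55/27, -11/27)

Apply the Gram-Schmidt recurrence
  u_1 = v_1
  u_i = v_i − Σ_{j<i} ((v_i · u_j) / (u_j · u_j)) · u_j.

Step by step this gives:
  u_1 = (-1, 0, 1)
  u_2 = (-5/2, 1, -5/2)
  u_3 = (-11/27, -55/27, -11/27)

Orthogonality check:
  u_2 · u_1 = 0 (should be 0)
  u_3 · u_1 = 0 (should be 0)
  u_3 · u_2 = 0 (should be 0)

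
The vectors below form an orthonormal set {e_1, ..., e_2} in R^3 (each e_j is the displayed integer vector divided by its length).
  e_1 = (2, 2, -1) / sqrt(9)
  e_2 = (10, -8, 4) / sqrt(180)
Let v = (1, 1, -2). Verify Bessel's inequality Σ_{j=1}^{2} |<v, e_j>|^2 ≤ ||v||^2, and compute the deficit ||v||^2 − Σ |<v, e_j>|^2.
Σ |<v, e_j>|^2 = 21/5; ||v||^2 = 6; deficit = 9/5

Write each e_j = u_j / sqrt(<u_j, u_j>) where u_j is the displayed integer vector. Then <v, e_j> = <v, u_j> / sqrt(<u_j, u_j>), so |<v, e_j>|^2 = <v, u_j>^2 / <u_j, u_j>.
Coefficients: <v, e_1> = 6/sqrt(9), <v, e_2> = -6/sqrt(180).
Square and sum: Σ |<v, e_j>|^2 = 21/5.
Compute ||v||^2 = v·v = 6.
Deficit = 6 − 21/5 = 9/5 ≥ 0, confirming Bessel's inequality. (The deficit equals ||v − Σ <v,e_j> e_j||^2, the squared distance from v to span{e_j}.)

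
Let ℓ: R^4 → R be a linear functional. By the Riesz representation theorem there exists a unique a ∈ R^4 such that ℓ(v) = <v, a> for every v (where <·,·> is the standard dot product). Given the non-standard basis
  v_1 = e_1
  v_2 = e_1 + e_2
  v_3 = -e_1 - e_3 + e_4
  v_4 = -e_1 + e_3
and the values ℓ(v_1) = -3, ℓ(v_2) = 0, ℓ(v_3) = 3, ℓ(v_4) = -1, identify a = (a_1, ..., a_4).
a = (-3, 3, -4, -4)

Write a = (a_1, ..., a_4) in the standard basis. For each basis vector v_i, ℓ(v_i) = <v_i, a> is a linear equation in the a_j's. Collect the n equations into a matrix system V a = ℓ, where row i of V is v_i (expressed in the standard basis). Since V is invertible (lower-triangular with 1s on the diagonal, up to permutation), solve by back-substitution:
  V =
[[1, 0, 0, 0],
 [1, 1, 0, 0],
 [-1, 0, -1, 1],
 [-1, 0, 1, 0]]
  V a = (-3, 0, 3, -1)
Solving gives a = (-3, 3, -4, -4).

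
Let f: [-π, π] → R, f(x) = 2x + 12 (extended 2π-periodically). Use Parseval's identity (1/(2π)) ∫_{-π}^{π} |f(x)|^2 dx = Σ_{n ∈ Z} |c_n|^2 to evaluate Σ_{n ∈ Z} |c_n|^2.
Σ |c_n|^2 = 4π^2/3 + 144

Expand and integrate term by term over [-π, π]:
  ∫ (2x)^2 dx = 4·(2π^3/3); ∫ 2·2·(12)·x dx = 0 (odd integrand); ∫ 12^2 dx = 144·2π.
So (1/(2π)) ∫_{-π}^{π} (2x + 12)^2 dx = 4π^2/3 + 144 = 4π^2/3 + 144.
Parseval ⇒ Σ |c_n|^2 = 4π^2/3 + 144.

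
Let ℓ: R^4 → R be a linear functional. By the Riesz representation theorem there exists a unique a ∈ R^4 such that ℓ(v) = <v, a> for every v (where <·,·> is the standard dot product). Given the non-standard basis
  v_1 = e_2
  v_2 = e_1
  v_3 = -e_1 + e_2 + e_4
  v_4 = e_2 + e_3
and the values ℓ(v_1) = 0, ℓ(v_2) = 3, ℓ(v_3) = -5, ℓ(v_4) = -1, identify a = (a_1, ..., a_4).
a = (3, 0, -1, -2)

Write a = (a_1, ..., a_4) in the standard basis. For each basis vector v_i, ℓ(v_i) = <v_i, a> is a linear equation in the a_j's. Collect the n equations into a matrix system V a = ℓ, where row i of V is v_i (expressed in the standard basis). Since V is invertible (lower-triangular with 1s on the diagonal, up to permutation), solve by back-substitution:
  V =
[[0, 1, 0, 0],
 [1, 0, 0, 0],
 [-1, 1, 0, 1],
 [0, 1, 1, 0]]
  V a = (0, 3, -5, -1)
Solving gives a = (3, 0, -1, -2).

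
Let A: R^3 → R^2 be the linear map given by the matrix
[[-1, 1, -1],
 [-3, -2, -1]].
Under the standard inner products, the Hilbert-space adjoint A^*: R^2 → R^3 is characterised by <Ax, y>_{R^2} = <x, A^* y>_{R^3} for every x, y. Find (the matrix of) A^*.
A^* = A^T =
[[-1, -3],
 [1, -2],
 [-1, -1]]

For real matrices with standard dot products, the defining identity <Ax, y> = <x, A^* y> gives (Ax)^T y = x^T (A^*) y, i.e. x^T A^T y = x^T (A^*) y. Since this holds for all x, y, we must have A^* = A^T. Therefore
A^* =
[[-1, -3],
 [1, -2],
 [-1, -1]].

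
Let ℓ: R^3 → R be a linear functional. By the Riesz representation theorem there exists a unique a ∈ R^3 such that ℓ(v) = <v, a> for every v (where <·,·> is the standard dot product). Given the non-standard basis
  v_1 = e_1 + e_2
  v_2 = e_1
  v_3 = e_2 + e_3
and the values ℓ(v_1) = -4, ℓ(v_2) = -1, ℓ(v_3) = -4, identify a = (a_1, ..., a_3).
a = (-1, -3, -1)

Write a = (a_1, ..., a_3) in the standard basis. For each basis vector v_i, ℓ(v_i) = <v_i, a> is a linear equation in the a_j's. Collect the n equations into a matrix system V a = ℓ, where row i of V is v_i (expressed in the standard basis). Since V is invertible (lower-triangular with 1s on the diagonal, up to permutation), solve by back-substitution:
  V =
[[1, 1, 0],
 [1, 0, 0],
 [0, 1, 1]]
  V a = (-4, -1, -4)
Solving gives a = (-1, -3, -1).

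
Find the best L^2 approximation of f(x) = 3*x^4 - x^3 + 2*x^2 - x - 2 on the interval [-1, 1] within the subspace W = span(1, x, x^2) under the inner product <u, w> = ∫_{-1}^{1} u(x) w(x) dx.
g(x) = 32*x^2/7 - 8*x/5 - 79/35

The best approximation g ∈ W is the orthogonal projection of f onto W. Writing g = a_0 + a_1 x + a_2 x^2, the coefficients solve the normal equations G · a = b where
  G_{ij} = <φ_i, φ_j> and b_i = <f, φ_i>, with φ_0 = 1, φ_1 = x, φ_2 = x^2.
G =
  [2, 0, 2/3]
  [0, 2/3, 0]
  [2/3, 0, 2/5],
b = (-22/15, -16/15, 34/105).
Solving gives a_0 = -79/35, a_1 = -8/5, a_2 = 32/7, so
  g(x) = 32*x^2/7 - 8*x/5 - 79/35.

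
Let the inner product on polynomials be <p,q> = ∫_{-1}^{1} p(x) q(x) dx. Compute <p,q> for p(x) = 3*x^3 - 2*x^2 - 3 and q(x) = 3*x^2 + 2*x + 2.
<p,q> = -62/3

Expand the product: p(x)·q(x) = 9*x^5 + 2*x^3 - 13*x^2 - 6*x - 6.
∫_{-1}^{1} of each monomial x^k gives [2/(k+1) if k even, 0 if k odd]. Integrating term-by-term (or equivalently evaluating the antiderivative F(x) = 3*x^6/2 + x^4/2 - 13*x^3/3 - 3*x^2 - 6*x at the endpoints):
  F(1) − F(−1) = -34/3 − (28/3) = -62/3.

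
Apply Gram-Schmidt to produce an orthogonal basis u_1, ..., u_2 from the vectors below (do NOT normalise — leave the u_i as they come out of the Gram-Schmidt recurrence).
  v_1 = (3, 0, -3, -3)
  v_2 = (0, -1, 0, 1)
Orthogonal basis:
  u_1 = (3, 0, -3, -3)
  u_2 = (1/3, -1, -1/3, 2/3)

Apply the Gram-Schmidt recurrence
  u_1 = v_1
  u_i = v_i − Σ_{j<i} ((v_i · u_j) / (u_j · u_j)) · u_j.

Step by step this gives:
  u_1 = (3, 0, -3, -3)
  u_2 = (1/3, -1, -1/3, 2/3)

Orthogonality check:
  u_2 · u_1 = 0 (should be 0)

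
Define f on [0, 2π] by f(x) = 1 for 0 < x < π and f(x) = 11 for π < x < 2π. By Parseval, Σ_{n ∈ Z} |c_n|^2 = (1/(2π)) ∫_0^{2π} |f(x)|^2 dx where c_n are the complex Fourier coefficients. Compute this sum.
Σ |c_n|^2 = 61

Parseval equates the L^2 energy of f (normalised by 1/(2π)) with the ℓ^2 sum of its Fourier coefficients: (1/(2π)) ∫_0^{2π} |f|^2 = Σ |c_n|^2.
Compute the left side: (1/(2π)) [∫_0^π 1^2 dx + ∫_π^{2π} 11^2 dx] = (1/(2π)) · (1π + 121π) = (1 + 121)/2 = 61.
So Σ_{n ∈ Z} |c_n|^2 = 61.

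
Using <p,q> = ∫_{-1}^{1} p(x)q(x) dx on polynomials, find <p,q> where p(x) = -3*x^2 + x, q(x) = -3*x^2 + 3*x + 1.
<p,q> = 18/5

Expand the product: p(x)·q(x) = 9*x^4 - 12*x^3 + x.
∫_{-1}^{1} of each monomial x^k gives [2/(k+1) if k even, 0 if k odd]. Integrating term-by-term (or equivalently evaluating the antiderivative F(x) = 9*x^5/5 - 3*x^4 + x^2/2 at the endpoints):
  F(1) − F(−1) = -7/10 − (-43/10) = 18/5.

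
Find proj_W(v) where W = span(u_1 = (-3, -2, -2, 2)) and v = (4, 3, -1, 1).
proj_W(v) = (2, 4/3, 4/3, -4/3)

Set up U = [u_1 | ... | u_1] ∈ R^(4×1). The projector onto W = col(U) is P = U (U^T U)^(-1) U^T.
Compute U^T U =
  [21],
and U^T v = (-14).
Solve U^T U · c = U^T v for the coefficients: c = (-2/3). The projection is proj_W(v) = U c.
Check: (v - proj_W(v)) · u_1 = 0  (should be 0).
Result: proj_W(v) = (2, 4/3, 4/3, -4/3).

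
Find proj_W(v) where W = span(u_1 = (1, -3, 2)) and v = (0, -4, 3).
proj_W(v) = (9/7, -27/7, 18/7)

Set up U = [u_1 | ... | u_1] ∈ R^(3×1). The projector onto W = col(U) is P = U (U^T U)^(-1) U^T.
Compute U^T U =
  [14],
and U^T v = (18).
Solve U^T U · c = U^T v for the coefficients: c = (9/7). The projection is proj_W(v) = U c.
Check: (v - proj_W(v)) · u_1 = 0  (should be 0).
Result: proj_W(v) = (9/7, -27/7, 18/7).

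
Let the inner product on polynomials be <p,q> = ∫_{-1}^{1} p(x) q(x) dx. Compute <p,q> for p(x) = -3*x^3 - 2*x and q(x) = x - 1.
<p,q> = -38/15

Expand the product: p(x)·q(x) = -3*x^4 + 3*x^3 - 2*x^2 + 2*x.
∫_{-1}^{1} of each monomial x^k gives [2/(k+1) if k even, 0 if k odd]. Integrating term-by-term (or equivalently evaluating the antiderivative F(x) = -3*x^5/5 + 3*x^4/4 - 2*x^3/3 + x^2 at the endpoints):
  F(1) − F(−1) = 29/60 − (181/60) = -38/15.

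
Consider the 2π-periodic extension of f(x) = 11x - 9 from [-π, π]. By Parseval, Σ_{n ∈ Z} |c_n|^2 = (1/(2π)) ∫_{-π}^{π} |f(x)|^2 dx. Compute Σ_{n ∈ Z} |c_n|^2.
Σ |c_n|^2 = 121π^2/3 + 81

Expand and integrate term by term over [-π, π]:
  ∫ (11x)^2 dx = 121·(2π^3/3); ∫ 2·11·(-9)·x dx = 0 (odd integrand); ∫ (-9)^2 dx = 81·2π.
So (1/(2π)) ∫_{-π}^{π} (11x - 9)^2 dx = 121π^2/3 + 81 = 121π^2/3 + 81.
Parseval ⇒ Σ |c_n|^2 = 121π^2/3 + 81.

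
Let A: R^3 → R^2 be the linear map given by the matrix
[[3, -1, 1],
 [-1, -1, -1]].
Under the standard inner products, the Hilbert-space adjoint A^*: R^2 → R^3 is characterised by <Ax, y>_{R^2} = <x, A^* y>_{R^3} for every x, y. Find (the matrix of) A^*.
A^* = A^T =
[[3, -1],
 [-1, -1],
 [1, -1]]

For real matrices with standard dot products, the defining identity <Ax, y> = <x, A^* y> gives (Ax)^T y = x^T (A^*) y, i.e. x^T A^T y = x^T (A^*) y. Since this holds for all x, y, we must have A^* = A^T. Therefore
A^* =
[[3, -1],
 [-1, -1],
 [1, -1]].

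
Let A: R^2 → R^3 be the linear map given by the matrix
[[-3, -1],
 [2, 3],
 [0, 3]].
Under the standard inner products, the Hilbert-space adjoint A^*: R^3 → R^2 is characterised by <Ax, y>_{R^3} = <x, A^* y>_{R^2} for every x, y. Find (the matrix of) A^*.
A^* = A^T =
[[-3, 2, 0],
 [-1, 3, 3]]

For real matrices with standard dot products, the defining identity <Ax, y> = <x, A^* y> gives (Ax)^T y = x^T (A^*) y, i.e. x^T A^T y = x^T (A^*) y. Since this holds for all x, y, we must have A^* = A^T. Therefore
A^* =
[[-3, 2, 0],
 [-1, 3, 3]].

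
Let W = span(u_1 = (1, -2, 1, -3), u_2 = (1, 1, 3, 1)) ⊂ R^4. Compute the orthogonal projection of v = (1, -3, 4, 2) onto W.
proj_W(v) = (257/179, 41/179, 627/179, -31/179)

Set up U = [u_1 | ... | u_2] ∈ R^(4×2). The projector onto W = col(U) is P = U (U^T U)^(-1) U^T.
Compute U^T U =
  [15, -1]
  [-1, 12],
and U^T v = (5, 12).
Solve U^T U · c = U^T v for the coefficients: c = (72/179, 185/179). The projection is proj_W(v) = U c.
Check: (v - proj_W(v)) · u_1 = 0  (should be 0).
Check: (v - proj_W(v)) · u_2 = 0  (should be 0).
Result: proj_W(v) = (257/179, 41/179, 627/179, -31/179).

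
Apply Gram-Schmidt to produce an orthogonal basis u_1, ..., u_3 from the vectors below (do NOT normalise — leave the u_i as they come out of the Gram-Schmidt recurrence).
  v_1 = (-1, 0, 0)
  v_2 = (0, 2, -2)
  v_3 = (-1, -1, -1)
Orthogonal basis:
  u_1 = (-1, 0, 0)
  u_2 = (0, 2, -2)
  u_3 = (0, -1, -1)

Apply the Gram-Schmidt recurrence
  u_1 = v_1
  u_i = v_i − Σ_{j<i} ((v_i · u_j) / (u_j · u_j)) · u_j.

Step by step this gives:
  u_1 = (-1, 0, 0)
  u_2 = (0, 2, -2)
  u_3 = (0, -1, -1)

Orthogonality check:
  u_2 · u_1 = 0 (should be 0)
  u_3 · u_1 = 0 (should be 0)
  u_3 · u_2 = 0 (should be 0)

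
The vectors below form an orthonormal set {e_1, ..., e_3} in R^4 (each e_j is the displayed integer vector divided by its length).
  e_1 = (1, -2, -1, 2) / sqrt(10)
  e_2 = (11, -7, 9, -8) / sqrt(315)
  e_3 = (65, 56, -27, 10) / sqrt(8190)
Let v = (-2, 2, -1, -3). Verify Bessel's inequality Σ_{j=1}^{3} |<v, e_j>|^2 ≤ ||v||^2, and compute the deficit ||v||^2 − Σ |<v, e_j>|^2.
Σ |<v, e_j>|^2 = 881/65; ||v||^2 = 18; deficit = 289/65

Write each e_j = u_j / sqrt(<u_j, u_j>) where u_j is the displayed integer vector. Then <v, e_j> = <v, u_j> / sqrt(<u_j, u_j>), so |<v, e_j>|^2 = <v, u_j>^2 / <u_j, u_j>.
Coefficients: <v, e_1> = -11/sqrt(10), <v, e_2> = -21/sqrt(315), <v, e_3> = -21/sqrt(8190).
Square and sum: Σ |<v, e_j>|^2 = 881/65.
Compute ||v||^2 = v·v = 18.
Deficit = 18 − 881/65 = 289/65 ≥ 0, confirming Bessel's inequality. (The deficit equals ||v − Σ <v,e_j> e_j||^2, the squared distance from v to span{e_j}.)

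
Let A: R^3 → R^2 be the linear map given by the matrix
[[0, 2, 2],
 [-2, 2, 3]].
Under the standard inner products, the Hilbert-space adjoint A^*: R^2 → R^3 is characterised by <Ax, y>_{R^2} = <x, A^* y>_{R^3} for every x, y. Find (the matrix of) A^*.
A^* = A^T =
[[0, -2],
 [2, 2],
 [2, 3]]

For real matrices with standard dot products, the defining identity <Ax, y> = <x, A^* y> gives (Ax)^T y = x^T (A^*) y, i.e. x^T A^T y = x^T (A^*) y. Since this holds for all x, y, we must have A^* = A^T. Therefore
A^* =
[[0, -2],
 [2, 2],
 [2, 3]].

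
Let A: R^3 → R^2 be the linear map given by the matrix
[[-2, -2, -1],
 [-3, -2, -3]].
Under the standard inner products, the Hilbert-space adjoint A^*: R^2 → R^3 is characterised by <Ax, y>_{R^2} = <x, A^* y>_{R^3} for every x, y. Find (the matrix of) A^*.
A^* = A^T =
[[-2, -3],
 [-2, -2],
 [-1, -3]]

For real matrices with standard dot products, the defining identity <Ax, y> = <x, A^* y> gives (Ax)^T y = x^T (A^*) y, i.e. x^T A^T y = x^T (A^*) y. Since this holds for all x, y, we must have A^* = A^T. Therefore
A^* =
[[-2, -3],
 [-2, -2],
 [-1, -3]].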